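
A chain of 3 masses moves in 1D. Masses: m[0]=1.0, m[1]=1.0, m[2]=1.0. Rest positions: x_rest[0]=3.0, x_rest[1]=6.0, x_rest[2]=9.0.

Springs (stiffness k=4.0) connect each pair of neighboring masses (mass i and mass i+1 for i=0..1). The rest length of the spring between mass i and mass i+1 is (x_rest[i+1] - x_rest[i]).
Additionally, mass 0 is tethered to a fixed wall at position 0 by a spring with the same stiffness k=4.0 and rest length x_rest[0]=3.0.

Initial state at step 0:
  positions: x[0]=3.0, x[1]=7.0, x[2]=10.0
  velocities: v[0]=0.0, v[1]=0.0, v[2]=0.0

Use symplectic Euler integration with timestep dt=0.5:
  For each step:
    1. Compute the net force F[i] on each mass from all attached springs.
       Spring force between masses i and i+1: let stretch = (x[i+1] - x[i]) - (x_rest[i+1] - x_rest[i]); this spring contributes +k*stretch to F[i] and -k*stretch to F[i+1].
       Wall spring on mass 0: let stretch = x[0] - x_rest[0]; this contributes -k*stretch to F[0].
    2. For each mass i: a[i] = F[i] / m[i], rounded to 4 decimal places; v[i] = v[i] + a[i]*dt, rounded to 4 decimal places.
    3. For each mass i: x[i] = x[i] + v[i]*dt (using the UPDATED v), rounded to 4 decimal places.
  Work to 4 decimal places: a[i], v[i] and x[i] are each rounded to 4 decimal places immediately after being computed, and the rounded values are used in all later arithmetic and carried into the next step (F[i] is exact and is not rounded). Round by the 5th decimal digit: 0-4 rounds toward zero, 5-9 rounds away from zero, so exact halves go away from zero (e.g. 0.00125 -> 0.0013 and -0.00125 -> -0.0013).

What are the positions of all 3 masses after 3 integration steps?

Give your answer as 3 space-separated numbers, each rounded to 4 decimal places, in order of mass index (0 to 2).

Step 0: x=[3.0000 7.0000 10.0000] v=[0.0000 0.0000 0.0000]
Step 1: x=[4.0000 6.0000 10.0000] v=[2.0000 -2.0000 0.0000]
Step 2: x=[3.0000 7.0000 9.0000] v=[-2.0000 2.0000 -2.0000]
Step 3: x=[3.0000 6.0000 9.0000] v=[0.0000 -2.0000 0.0000]

Answer: 3.0000 6.0000 9.0000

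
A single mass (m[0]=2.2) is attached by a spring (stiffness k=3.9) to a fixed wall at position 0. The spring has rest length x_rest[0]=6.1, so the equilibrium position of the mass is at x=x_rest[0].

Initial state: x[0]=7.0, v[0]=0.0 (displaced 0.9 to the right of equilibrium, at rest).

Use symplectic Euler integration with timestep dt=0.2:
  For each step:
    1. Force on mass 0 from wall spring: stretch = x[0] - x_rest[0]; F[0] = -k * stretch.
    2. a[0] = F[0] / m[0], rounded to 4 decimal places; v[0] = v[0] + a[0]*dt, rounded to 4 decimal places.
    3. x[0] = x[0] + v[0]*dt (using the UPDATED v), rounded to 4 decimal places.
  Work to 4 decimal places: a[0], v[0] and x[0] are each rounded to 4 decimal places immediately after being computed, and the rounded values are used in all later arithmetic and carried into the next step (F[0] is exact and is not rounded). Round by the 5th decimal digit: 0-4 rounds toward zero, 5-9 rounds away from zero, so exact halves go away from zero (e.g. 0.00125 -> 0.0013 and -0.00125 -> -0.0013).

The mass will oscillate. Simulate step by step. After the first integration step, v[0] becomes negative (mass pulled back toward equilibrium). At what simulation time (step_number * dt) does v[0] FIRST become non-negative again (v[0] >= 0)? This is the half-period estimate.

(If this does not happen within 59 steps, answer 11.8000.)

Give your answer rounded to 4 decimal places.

Step 0: x=[7.0000] v=[0.0000]
Step 1: x=[6.9362] v=[-0.3191]
Step 2: x=[6.8131] v=[-0.6156]
Step 3: x=[6.6394] v=[-0.8684]
Step 4: x=[6.4275] v=[-1.0596]
Step 5: x=[6.1924] v=[-1.1757]
Step 6: x=[5.9507] v=[-1.2085]
Step 7: x=[5.7196] v=[-1.1556]
Step 8: x=[5.5155] v=[-1.0207]
Step 9: x=[5.3528] v=[-0.8135]
Step 10: x=[5.2431] v=[-0.5486]
Step 11: x=[5.1941] v=[-0.2448]
Step 12: x=[5.2094] v=[0.0764]
First v>=0 after going negative at step 12, time=2.4000

Answer: 2.4000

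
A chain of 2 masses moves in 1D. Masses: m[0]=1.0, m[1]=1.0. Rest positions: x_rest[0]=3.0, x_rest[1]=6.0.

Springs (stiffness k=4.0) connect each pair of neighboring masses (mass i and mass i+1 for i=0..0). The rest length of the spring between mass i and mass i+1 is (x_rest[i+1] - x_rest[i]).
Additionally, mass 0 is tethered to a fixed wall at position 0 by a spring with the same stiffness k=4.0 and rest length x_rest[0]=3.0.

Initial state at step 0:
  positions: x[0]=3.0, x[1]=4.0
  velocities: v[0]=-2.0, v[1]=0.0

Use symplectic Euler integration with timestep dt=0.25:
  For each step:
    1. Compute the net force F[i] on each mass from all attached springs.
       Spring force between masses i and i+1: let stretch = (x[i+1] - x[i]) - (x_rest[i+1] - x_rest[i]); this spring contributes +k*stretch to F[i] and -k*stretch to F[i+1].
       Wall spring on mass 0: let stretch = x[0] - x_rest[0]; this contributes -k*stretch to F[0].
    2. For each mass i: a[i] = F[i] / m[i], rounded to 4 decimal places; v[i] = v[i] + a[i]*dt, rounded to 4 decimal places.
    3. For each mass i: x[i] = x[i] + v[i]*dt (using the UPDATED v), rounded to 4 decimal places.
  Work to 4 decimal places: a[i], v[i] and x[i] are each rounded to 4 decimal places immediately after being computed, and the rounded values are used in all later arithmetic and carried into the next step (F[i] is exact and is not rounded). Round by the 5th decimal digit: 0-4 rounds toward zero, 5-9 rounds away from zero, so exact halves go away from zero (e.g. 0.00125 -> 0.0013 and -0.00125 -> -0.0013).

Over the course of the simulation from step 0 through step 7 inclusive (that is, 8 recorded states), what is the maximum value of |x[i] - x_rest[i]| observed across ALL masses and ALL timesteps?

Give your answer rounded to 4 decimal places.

Step 0: x=[3.0000 4.0000] v=[-2.0000 0.0000]
Step 1: x=[2.0000 4.5000] v=[-4.0000 2.0000]
Step 2: x=[1.1250 5.1250] v=[-3.5000 2.5000]
Step 3: x=[0.9688 5.5000] v=[-0.6250 1.5000]
Step 4: x=[1.7032 5.4922] v=[2.9374 -0.0312]
Step 5: x=[2.9590 5.2872] v=[5.0232 -0.8202]
Step 6: x=[4.0571 5.2501] v=[4.3924 -0.1484]
Step 7: x=[4.4392 5.6648] v=[1.5283 1.6586]
Max displacement = 2.0312

Answer: 2.0312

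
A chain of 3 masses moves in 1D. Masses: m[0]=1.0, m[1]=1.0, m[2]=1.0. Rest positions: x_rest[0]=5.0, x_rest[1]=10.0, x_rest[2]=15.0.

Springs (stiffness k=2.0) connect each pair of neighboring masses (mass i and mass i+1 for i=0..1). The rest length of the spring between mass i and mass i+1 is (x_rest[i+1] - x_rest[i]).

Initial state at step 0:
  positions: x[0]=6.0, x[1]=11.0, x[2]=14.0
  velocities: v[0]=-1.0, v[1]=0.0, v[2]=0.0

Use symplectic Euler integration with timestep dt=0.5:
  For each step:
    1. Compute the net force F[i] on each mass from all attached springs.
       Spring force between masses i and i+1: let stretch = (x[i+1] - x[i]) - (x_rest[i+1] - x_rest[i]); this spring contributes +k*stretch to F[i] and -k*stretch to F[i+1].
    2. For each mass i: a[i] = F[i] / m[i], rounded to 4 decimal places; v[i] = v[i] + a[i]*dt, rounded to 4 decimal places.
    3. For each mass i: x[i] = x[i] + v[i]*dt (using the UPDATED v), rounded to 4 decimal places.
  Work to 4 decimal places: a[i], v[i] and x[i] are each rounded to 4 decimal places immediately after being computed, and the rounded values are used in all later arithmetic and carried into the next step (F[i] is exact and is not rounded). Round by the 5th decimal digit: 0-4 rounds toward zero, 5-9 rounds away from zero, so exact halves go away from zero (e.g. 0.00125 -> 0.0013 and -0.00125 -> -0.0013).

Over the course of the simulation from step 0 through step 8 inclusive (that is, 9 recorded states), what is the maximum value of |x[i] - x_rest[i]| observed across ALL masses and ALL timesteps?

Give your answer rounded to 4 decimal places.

Step 0: x=[6.0000 11.0000 14.0000] v=[-1.0000 0.0000 0.0000]
Step 1: x=[5.5000 10.0000 15.0000] v=[-1.0000 -2.0000 2.0000]
Step 2: x=[4.7500 9.2500 16.0000] v=[-1.5000 -1.5000 2.0000]
Step 3: x=[3.7500 9.6250 16.1250] v=[-2.0000 0.7500 0.2500]
Step 4: x=[3.1875 10.3125 15.5000] v=[-1.1250 1.3750 -1.2500]
Step 5: x=[3.6875 10.0313 14.7813] v=[1.0000 -0.5625 -1.4375]
Step 6: x=[4.8594 8.9532 14.1876] v=[2.3438 -2.1563 -1.1875]
Step 7: x=[5.5782 8.4454 13.4767] v=[1.4376 -1.0157 -1.4219]
Step 8: x=[5.2306 9.0196 12.7501] v=[-0.6952 1.1484 -1.4532]
Max displacement = 2.2499

Answer: 2.2499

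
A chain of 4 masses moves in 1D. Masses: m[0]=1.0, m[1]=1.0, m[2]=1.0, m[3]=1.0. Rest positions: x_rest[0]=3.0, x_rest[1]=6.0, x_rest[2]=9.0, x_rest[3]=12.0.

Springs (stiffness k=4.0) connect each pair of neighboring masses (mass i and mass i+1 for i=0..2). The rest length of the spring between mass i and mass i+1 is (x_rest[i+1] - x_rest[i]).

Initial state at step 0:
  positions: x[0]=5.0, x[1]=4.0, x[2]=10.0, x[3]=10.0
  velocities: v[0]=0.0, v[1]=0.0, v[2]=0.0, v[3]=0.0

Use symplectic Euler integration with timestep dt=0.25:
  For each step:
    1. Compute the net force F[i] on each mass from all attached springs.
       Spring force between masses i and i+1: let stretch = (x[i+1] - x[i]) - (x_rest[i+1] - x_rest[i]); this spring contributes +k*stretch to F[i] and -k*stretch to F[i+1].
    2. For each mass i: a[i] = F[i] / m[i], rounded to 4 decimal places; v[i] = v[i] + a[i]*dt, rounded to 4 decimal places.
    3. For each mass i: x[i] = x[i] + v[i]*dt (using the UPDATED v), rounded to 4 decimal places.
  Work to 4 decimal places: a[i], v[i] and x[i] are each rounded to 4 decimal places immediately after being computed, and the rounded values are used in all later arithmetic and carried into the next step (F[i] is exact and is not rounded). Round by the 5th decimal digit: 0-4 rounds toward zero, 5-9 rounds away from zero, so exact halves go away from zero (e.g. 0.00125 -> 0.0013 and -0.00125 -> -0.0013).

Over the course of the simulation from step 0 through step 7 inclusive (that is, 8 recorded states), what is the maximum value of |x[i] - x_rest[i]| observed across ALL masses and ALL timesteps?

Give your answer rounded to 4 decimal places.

Answer: 2.8838

Derivation:
Step 0: x=[5.0000 4.0000 10.0000 10.0000] v=[0.0000 0.0000 0.0000 0.0000]
Step 1: x=[4.0000 5.7500 8.5000 10.7500] v=[-4.0000 7.0000 -6.0000 3.0000]
Step 2: x=[2.6875 7.7500 6.8750 11.6875] v=[-5.2500 8.0000 -6.5000 3.7500]
Step 3: x=[1.8906 8.2656 6.6719 12.1719] v=[-3.1875 2.0625 -0.8125 1.9375]
Step 4: x=[1.9375 6.7891 8.2422 12.0313] v=[0.1875 -5.9062 6.2812 -0.5625]
Step 5: x=[2.4473 4.4629 10.3965 11.6934] v=[2.0391 -9.3047 8.6172 -1.3516]
Step 6: x=[2.7110 3.1162 11.3916 11.7813] v=[1.0547 -5.3867 3.9805 0.3515]
Step 7: x=[2.3260 3.7371 10.4153 12.5218] v=[-1.5401 2.4835 -3.9052 2.9618]
Max displacement = 2.8838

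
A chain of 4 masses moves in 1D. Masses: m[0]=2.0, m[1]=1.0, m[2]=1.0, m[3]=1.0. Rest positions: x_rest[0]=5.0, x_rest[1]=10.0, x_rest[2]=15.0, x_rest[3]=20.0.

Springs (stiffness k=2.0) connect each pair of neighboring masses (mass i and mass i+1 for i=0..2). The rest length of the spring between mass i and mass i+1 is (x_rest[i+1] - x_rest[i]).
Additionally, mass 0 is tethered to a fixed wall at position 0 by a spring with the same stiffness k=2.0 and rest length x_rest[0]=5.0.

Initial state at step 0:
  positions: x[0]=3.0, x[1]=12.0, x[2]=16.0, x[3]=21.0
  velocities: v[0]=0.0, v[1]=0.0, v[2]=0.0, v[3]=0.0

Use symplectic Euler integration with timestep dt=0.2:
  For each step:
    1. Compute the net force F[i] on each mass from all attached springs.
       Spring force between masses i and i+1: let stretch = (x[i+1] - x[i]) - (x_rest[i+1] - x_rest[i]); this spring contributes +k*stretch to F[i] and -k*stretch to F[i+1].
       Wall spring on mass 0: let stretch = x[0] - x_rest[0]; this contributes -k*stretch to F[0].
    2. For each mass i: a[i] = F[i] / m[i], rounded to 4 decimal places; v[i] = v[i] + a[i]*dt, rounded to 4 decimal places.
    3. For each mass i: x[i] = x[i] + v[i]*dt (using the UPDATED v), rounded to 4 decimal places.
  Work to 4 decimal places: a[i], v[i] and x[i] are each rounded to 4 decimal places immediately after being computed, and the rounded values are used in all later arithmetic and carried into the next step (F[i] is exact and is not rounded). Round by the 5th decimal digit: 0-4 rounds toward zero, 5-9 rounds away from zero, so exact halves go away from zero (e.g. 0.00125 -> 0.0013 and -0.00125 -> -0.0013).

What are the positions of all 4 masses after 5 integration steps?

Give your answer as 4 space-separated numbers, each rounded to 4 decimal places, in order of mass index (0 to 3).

Answer: 5.5355 8.5993 16.0096 21.1224

Derivation:
Step 0: x=[3.0000 12.0000 16.0000 21.0000] v=[0.0000 0.0000 0.0000 0.0000]
Step 1: x=[3.2400 11.6000 16.0800 21.0000] v=[1.2000 -2.0000 0.4000 0.0000]
Step 2: x=[3.6848 10.8896 16.1952 21.0064] v=[2.2240 -3.5520 0.5760 0.0320]
Step 3: x=[4.2704 10.0273 16.2708 21.0279] v=[2.9280 -4.3117 0.3782 0.1075]
Step 4: x=[4.9155 9.2039 16.2275 21.0688] v=[3.2253 -4.1171 -0.2164 0.2047]
Step 5: x=[5.5355 8.5993 16.0096 21.1224] v=[3.0999 -3.0230 -1.0893 0.2682]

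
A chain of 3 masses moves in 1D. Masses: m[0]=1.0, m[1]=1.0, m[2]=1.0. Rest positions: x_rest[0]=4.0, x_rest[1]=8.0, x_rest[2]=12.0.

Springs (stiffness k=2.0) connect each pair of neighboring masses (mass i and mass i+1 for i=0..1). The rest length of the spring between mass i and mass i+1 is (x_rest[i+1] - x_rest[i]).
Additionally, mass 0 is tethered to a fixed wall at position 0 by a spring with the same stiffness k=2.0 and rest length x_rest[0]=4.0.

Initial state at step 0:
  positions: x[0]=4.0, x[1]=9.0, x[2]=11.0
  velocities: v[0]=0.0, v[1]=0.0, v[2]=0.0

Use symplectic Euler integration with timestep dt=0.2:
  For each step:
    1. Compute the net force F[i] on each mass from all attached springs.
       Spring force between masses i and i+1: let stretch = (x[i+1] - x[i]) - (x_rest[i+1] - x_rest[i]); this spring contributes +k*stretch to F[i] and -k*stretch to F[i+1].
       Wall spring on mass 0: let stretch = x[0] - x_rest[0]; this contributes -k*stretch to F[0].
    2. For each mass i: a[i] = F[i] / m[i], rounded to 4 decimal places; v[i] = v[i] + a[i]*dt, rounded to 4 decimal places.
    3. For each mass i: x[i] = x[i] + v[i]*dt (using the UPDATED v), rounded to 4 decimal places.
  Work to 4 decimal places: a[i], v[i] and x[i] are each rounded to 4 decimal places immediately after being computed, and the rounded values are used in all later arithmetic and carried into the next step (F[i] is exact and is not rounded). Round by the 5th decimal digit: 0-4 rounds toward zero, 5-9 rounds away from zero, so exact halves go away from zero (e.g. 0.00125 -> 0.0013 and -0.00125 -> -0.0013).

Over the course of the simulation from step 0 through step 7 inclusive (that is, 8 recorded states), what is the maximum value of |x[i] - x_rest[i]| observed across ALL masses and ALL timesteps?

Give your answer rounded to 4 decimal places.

Answer: 1.0582

Derivation:
Step 0: x=[4.0000 9.0000 11.0000] v=[0.0000 0.0000 0.0000]
Step 1: x=[4.0800 8.7600 11.1600] v=[0.4000 -1.2000 0.8000]
Step 2: x=[4.2080 8.3376 11.4480] v=[0.6400 -2.1120 1.4400]
Step 3: x=[4.3297 7.8337 11.8072] v=[0.6086 -2.5197 1.7958]
Step 4: x=[4.3854 7.3673 12.1685] v=[0.2783 -2.3319 1.8064]
Step 5: x=[4.3288 7.0465 12.4657] v=[-0.2831 -1.6042 1.4859]
Step 6: x=[4.1433 6.9418 12.6493] v=[-0.9275 -0.5236 0.9182]
Step 7: x=[3.8502 7.0698 12.6963] v=[-1.4654 0.6400 0.2352]
Max displacement = 1.0582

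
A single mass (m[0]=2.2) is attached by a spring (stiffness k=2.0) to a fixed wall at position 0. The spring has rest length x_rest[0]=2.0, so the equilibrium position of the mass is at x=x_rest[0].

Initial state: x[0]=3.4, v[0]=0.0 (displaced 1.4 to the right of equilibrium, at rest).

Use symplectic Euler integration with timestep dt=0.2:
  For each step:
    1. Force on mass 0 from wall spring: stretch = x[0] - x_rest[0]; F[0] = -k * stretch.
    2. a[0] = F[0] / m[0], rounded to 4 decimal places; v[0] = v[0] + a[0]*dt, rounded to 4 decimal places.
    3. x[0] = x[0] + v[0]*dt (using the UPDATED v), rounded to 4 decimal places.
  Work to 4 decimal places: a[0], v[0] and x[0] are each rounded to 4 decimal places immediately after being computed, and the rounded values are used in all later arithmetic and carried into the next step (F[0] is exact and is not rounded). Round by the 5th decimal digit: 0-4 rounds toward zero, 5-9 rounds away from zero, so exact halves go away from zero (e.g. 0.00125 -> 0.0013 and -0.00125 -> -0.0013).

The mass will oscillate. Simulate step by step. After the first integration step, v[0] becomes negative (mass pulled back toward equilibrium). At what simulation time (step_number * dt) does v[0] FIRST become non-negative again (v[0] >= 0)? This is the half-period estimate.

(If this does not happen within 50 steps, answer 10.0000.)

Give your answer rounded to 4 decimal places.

Step 0: x=[3.4000] v=[0.0000]
Step 1: x=[3.3491] v=[-0.2545]
Step 2: x=[3.2491] v=[-0.4998]
Step 3: x=[3.1037] v=[-0.7269]
Step 4: x=[2.9182] v=[-0.9276]
Step 5: x=[2.6993] v=[-1.0945]
Step 6: x=[2.4550] v=[-1.2216]
Step 7: x=[2.1941] v=[-1.3043]
Step 8: x=[1.9262] v=[-1.3396]
Step 9: x=[1.6610] v=[-1.3262]
Step 10: x=[1.4081] v=[-1.2646]
Step 11: x=[1.1767] v=[-1.1570]
Step 12: x=[0.9752] v=[-1.0073]
Step 13: x=[0.8110] v=[-0.8210]
Step 14: x=[0.6900] v=[-0.6048]
Step 15: x=[0.6167] v=[-0.3666]
Step 16: x=[0.5937] v=[-0.1151]
Step 17: x=[0.6218] v=[0.1406]
First v>=0 after going negative at step 17, time=3.4000

Answer: 3.4000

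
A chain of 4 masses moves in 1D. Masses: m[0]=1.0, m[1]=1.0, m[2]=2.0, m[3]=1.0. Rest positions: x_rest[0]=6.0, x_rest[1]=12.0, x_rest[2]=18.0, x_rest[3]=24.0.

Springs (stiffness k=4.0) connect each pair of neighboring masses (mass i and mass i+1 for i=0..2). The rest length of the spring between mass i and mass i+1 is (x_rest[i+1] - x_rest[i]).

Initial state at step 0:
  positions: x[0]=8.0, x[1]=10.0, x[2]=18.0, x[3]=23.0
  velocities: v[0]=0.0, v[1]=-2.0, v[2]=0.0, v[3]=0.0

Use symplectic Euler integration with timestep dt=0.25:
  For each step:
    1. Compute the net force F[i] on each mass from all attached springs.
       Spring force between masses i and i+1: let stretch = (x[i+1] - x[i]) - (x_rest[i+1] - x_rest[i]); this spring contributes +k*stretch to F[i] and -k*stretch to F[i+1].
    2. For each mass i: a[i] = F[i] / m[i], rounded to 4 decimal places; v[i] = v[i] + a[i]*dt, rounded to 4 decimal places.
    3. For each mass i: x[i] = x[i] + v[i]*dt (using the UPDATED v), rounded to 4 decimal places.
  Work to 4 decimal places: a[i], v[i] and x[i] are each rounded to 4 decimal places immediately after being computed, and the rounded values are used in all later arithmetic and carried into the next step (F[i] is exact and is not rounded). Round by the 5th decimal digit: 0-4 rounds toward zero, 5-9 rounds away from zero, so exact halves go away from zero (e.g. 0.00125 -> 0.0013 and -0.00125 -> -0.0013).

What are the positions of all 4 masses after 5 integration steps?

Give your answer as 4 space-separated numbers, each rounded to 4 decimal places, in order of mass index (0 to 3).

Step 0: x=[8.0000 10.0000 18.0000 23.0000] v=[0.0000 -2.0000 0.0000 0.0000]
Step 1: x=[7.0000 11.0000 17.6250 23.2500] v=[-4.0000 4.0000 -1.5000 1.0000]
Step 2: x=[5.5000 12.6563 17.1250 23.5938] v=[-6.0000 6.6250 -2.0000 1.3750]
Step 3: x=[4.2891 13.6407 16.8750 23.8204] v=[-4.8437 3.9374 -1.0000 0.9062]
Step 4: x=[3.9161 13.0957 17.0889 23.8106] v=[-1.4921 -2.1799 0.8556 -0.0392]
Step 5: x=[4.3380 11.2541 17.6439 23.6204] v=[1.6875 -7.3663 2.2199 -0.7609]

Answer: 4.3380 11.2541 17.6439 23.6204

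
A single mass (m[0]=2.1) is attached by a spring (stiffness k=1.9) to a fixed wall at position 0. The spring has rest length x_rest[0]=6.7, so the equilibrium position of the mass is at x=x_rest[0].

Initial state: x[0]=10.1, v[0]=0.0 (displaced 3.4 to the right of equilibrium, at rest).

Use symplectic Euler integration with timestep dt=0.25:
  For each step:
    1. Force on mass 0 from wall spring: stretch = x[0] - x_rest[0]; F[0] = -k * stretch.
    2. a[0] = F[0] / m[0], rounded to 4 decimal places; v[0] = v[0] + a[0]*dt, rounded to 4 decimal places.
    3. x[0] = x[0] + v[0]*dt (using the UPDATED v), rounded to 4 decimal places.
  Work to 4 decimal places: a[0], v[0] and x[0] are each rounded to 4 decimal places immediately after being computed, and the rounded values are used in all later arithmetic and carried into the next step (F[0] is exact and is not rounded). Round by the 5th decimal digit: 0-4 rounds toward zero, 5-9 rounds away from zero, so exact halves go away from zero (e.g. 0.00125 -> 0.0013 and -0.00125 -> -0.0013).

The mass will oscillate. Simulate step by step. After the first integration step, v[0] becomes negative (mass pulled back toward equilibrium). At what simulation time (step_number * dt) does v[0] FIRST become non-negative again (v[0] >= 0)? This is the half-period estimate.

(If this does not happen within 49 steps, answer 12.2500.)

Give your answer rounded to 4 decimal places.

Step 0: x=[10.1000] v=[0.0000]
Step 1: x=[9.9077] v=[-0.7691]
Step 2: x=[9.5340] v=[-1.4947]
Step 3: x=[9.0001] v=[-2.1357]
Step 4: x=[8.3361] v=[-2.6560]
Step 5: x=[7.5796] v=[-3.0261]
Step 6: x=[6.7733] v=[-3.2251]
Step 7: x=[5.9629] v=[-3.2417]
Step 8: x=[5.1942] v=[-3.0750]
Step 9: x=[4.5106] v=[-2.7344]
Step 10: x=[3.9508] v=[-2.2392]
Step 11: x=[3.5465] v=[-1.6174]
Step 12: x=[3.3205] v=[-0.9041]
Step 13: x=[3.2856] v=[-0.1397]
Step 14: x=[3.4438] v=[0.6326]
First v>=0 after going negative at step 14, time=3.5000

Answer: 3.5000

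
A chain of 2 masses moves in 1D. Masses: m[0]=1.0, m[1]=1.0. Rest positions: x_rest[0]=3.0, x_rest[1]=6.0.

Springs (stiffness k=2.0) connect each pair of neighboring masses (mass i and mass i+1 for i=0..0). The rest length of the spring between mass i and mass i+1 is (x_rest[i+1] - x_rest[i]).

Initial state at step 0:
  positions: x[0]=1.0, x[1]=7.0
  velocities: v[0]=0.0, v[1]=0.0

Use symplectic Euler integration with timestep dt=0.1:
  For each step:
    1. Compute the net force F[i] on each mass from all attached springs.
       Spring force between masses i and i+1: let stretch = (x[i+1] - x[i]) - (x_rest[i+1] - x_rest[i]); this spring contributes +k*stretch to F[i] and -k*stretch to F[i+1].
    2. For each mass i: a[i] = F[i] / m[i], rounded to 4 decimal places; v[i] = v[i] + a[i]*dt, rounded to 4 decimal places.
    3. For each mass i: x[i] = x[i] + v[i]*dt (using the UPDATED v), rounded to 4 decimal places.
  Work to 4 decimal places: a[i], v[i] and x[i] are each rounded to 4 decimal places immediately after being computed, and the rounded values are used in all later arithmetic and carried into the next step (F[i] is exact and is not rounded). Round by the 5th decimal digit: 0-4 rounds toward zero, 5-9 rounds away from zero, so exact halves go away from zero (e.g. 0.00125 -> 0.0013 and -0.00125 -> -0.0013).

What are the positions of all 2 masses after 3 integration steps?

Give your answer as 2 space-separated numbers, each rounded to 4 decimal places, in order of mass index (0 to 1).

Step 0: x=[1.0000 7.0000] v=[0.0000 0.0000]
Step 1: x=[1.0600 6.9400] v=[0.6000 -0.6000]
Step 2: x=[1.1776 6.8224] v=[1.1760 -1.1760]
Step 3: x=[1.3481 6.6519] v=[1.7050 -1.7050]

Answer: 1.3481 6.6519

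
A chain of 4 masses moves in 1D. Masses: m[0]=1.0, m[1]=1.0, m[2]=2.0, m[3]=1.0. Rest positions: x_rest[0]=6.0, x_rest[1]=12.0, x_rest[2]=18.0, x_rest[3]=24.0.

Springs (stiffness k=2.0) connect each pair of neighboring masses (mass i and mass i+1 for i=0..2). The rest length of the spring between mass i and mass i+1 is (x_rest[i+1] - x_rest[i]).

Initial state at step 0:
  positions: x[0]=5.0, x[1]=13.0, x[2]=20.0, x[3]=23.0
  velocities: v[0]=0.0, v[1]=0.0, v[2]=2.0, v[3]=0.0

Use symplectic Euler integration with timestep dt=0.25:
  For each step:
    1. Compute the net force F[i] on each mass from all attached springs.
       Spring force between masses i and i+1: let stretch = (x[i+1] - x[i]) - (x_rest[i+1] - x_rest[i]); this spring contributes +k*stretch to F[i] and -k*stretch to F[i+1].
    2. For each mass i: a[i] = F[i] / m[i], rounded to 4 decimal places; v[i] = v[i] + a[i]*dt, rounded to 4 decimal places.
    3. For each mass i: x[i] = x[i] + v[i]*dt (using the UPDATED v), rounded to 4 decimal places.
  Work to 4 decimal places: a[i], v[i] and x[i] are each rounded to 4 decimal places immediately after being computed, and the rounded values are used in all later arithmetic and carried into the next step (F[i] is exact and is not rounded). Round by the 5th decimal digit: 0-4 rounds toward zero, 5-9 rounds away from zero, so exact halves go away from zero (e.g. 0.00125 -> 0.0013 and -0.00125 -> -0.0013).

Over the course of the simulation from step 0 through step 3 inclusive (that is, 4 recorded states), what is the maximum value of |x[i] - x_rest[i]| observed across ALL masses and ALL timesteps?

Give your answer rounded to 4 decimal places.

Step 0: x=[5.0000 13.0000 20.0000 23.0000] v=[0.0000 0.0000 2.0000 0.0000]
Step 1: x=[5.2500 12.8750 20.2500 23.3750] v=[1.0000 -0.5000 1.0000 1.5000]
Step 2: x=[5.7031 12.7188 20.2344 24.1094] v=[1.8125 -0.6250 -0.0625 2.9375]
Step 3: x=[6.2832 12.6250 19.9912 25.1094] v=[2.3204 -0.3751 -0.9727 4.0000]
Max displacement = 2.2500

Answer: 2.2500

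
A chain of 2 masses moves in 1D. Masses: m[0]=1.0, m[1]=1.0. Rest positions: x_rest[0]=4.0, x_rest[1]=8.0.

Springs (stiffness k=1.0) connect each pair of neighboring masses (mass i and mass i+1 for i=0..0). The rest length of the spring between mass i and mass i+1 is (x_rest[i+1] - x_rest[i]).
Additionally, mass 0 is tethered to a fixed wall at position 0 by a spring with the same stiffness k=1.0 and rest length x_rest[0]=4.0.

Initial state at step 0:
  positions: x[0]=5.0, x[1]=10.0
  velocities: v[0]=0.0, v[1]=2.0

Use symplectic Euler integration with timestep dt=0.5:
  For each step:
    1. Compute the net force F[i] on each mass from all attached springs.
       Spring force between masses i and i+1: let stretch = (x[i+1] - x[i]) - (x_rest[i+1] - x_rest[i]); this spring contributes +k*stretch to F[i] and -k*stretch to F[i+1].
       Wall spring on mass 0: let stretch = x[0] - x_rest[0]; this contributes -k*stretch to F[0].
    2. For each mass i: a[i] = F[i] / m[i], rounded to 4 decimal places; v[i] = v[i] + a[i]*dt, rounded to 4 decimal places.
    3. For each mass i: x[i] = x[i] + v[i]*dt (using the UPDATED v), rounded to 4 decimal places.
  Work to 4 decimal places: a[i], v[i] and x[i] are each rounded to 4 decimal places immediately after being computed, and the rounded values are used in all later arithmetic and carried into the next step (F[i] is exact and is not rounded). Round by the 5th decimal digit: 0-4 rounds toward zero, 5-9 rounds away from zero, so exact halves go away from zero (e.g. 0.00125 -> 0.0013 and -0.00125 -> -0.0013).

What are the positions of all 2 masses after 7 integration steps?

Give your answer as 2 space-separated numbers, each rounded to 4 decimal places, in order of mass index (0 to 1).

Answer: 4.4729 8.5911

Derivation:
Step 0: x=[5.0000 10.0000] v=[0.0000 2.0000]
Step 1: x=[5.0000 10.7500] v=[0.0000 1.5000]
Step 2: x=[5.1875 11.0625] v=[0.3750 0.6250]
Step 3: x=[5.5469 10.9063] v=[0.7188 -0.3125]
Step 4: x=[5.8595 10.4102] v=[0.6251 -0.9922]
Step 5: x=[5.8449 9.7764] v=[-0.0293 -1.2676]
Step 6: x=[5.3519 9.1597] v=[-0.9860 -1.2334]
Step 7: x=[4.4729 8.5911] v=[-1.7581 -1.1373]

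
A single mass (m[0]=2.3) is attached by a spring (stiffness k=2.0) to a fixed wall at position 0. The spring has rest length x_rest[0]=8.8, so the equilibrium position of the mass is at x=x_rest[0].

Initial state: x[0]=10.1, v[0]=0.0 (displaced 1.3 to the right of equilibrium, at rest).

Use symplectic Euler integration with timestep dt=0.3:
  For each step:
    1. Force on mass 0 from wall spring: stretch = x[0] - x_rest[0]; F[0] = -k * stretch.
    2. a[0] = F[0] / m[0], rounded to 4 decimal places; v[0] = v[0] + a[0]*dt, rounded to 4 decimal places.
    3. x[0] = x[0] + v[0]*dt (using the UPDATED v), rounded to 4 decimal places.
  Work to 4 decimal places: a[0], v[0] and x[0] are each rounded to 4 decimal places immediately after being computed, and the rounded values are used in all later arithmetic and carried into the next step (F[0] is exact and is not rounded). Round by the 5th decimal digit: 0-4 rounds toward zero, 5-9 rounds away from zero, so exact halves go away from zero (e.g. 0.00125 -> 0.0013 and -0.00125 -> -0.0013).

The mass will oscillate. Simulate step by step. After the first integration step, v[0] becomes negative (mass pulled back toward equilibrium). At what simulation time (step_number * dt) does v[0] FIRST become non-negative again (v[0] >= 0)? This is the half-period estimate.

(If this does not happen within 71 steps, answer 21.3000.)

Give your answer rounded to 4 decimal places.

Step 0: x=[10.1000] v=[0.0000]
Step 1: x=[9.9983] v=[-0.3391]
Step 2: x=[9.8028] v=[-0.6517]
Step 3: x=[9.5288] v=[-0.9133]
Step 4: x=[9.1978] v=[-1.1034]
Step 5: x=[8.8356] v=[-1.2072]
Step 6: x=[8.4707] v=[-1.2165]
Step 7: x=[8.1315] v=[-1.1306]
Step 8: x=[7.8446] v=[-0.9562]
Step 9: x=[7.6325] v=[-0.7070]
Step 10: x=[7.5118] v=[-0.4024]
Step 11: x=[7.4919] v=[-0.0663]
Step 12: x=[7.5744] v=[0.2750]
First v>=0 after going negative at step 12, time=3.6000

Answer: 3.6000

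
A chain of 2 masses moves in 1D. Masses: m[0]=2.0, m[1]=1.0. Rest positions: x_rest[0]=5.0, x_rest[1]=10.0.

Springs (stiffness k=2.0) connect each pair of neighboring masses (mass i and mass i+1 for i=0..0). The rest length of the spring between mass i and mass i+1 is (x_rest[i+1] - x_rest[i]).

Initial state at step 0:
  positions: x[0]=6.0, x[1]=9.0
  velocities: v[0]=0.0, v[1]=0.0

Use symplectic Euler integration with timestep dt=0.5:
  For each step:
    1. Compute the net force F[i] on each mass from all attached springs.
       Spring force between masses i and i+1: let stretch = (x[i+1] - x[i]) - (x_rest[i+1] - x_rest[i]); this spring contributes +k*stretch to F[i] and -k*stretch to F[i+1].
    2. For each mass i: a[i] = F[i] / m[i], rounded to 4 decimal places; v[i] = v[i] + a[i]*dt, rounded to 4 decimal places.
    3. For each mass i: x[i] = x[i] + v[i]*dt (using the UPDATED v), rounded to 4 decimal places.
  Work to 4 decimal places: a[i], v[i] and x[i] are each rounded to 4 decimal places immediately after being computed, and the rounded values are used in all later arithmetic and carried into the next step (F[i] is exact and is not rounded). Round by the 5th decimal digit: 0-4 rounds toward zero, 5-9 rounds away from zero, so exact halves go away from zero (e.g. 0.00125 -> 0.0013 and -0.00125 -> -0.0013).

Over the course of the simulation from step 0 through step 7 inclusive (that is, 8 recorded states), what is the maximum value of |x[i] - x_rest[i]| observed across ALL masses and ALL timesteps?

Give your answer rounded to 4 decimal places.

Step 0: x=[6.0000 9.0000] v=[0.0000 0.0000]
Step 1: x=[5.5000 10.0000] v=[-1.0000 2.0000]
Step 2: x=[4.8750 11.2500] v=[-1.2500 2.5000]
Step 3: x=[4.5938 11.8125] v=[-0.5625 1.1250]
Step 4: x=[4.8673 11.2657] v=[0.5469 -1.0937]
Step 5: x=[5.4904 10.0197] v=[1.2461 -2.4921]
Step 6: x=[5.9958 9.0090] v=[1.0108 -2.0214]
Step 7: x=[6.0045 8.9917] v=[0.0174 -0.0346]
Max displacement = 1.8125

Answer: 1.8125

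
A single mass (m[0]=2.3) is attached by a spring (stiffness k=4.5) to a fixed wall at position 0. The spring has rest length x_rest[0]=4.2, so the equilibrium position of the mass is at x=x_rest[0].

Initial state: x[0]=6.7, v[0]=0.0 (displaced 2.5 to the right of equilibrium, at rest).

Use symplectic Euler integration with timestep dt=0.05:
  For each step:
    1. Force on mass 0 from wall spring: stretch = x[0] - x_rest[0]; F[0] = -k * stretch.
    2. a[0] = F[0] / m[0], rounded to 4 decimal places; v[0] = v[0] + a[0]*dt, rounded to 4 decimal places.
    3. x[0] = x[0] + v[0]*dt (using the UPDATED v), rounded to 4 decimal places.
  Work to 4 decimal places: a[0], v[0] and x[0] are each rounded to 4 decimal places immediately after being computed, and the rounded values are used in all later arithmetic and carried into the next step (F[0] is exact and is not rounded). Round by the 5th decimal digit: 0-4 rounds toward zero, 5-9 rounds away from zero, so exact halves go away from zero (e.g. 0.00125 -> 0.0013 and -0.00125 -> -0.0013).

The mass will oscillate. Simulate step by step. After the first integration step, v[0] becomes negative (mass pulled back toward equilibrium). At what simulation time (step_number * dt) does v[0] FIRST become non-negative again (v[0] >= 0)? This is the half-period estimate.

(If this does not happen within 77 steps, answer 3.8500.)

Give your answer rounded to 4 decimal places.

Answer: 2.2500

Derivation:
Step 0: x=[6.7000] v=[0.0000]
Step 1: x=[6.6878] v=[-0.2446]
Step 2: x=[6.6634] v=[-0.4880]
Step 3: x=[6.6270] v=[-0.7290]
Step 4: x=[6.5787] v=[-0.9664]
Step 5: x=[6.5187] v=[-1.1991]
Step 6: x=[6.4474] v=[-1.4259]
Step 7: x=[6.3651] v=[-1.6458]
Step 8: x=[6.2722] v=[-1.8576]
Step 9: x=[6.1692] v=[-2.0603]
Step 10: x=[6.0566] v=[-2.2529]
Step 11: x=[5.9349] v=[-2.4345]
Step 12: x=[5.8047] v=[-2.6042]
Step 13: x=[5.6666] v=[-2.7612]
Step 14: x=[5.5214] v=[-2.9047]
Step 15: x=[5.3697] v=[-3.0340]
Step 16: x=[5.2123] v=[-3.1484]
Step 17: x=[5.0499] v=[-3.2474]
Step 18: x=[4.8834] v=[-3.3305]
Step 19: x=[4.7135] v=[-3.3974]
Step 20: x=[4.5411] v=[-3.4476]
Step 21: x=[4.3671] v=[-3.4810]
Step 22: x=[4.1922] v=[-3.4973]
Step 23: x=[4.0174] v=[-3.4965]
Step 24: x=[3.8435] v=[-3.4786]
Step 25: x=[3.6713] v=[-3.4437]
Step 26: x=[3.5017] v=[-3.3920]
Step 27: x=[3.3355] v=[-3.3237]
Step 28: x=[3.1735] v=[-3.2391]
Step 29: x=[3.0166] v=[-3.1387]
Step 30: x=[2.8655] v=[-3.0229]
Step 31: x=[2.7209] v=[-2.8924]
Step 32: x=[2.5835] v=[-2.7477]
Step 33: x=[2.4540] v=[-2.5896]
Step 34: x=[2.3331] v=[-2.4188]
Step 35: x=[2.2213] v=[-2.2362]
Step 36: x=[2.1192] v=[-2.0426]
Step 37: x=[2.0273] v=[-1.8390]
Step 38: x=[1.9460] v=[-1.6265]
Step 39: x=[1.8757] v=[-1.4060]
Step 40: x=[1.8168] v=[-1.1786]
Step 41: x=[1.7695] v=[-0.9455]
Step 42: x=[1.7341] v=[-0.7077]
Step 43: x=[1.7108] v=[-0.4665]
Step 44: x=[1.6997] v=[-0.2230]
Step 45: x=[1.7008] v=[0.0216]
First v>=0 after going negative at step 45, time=2.2500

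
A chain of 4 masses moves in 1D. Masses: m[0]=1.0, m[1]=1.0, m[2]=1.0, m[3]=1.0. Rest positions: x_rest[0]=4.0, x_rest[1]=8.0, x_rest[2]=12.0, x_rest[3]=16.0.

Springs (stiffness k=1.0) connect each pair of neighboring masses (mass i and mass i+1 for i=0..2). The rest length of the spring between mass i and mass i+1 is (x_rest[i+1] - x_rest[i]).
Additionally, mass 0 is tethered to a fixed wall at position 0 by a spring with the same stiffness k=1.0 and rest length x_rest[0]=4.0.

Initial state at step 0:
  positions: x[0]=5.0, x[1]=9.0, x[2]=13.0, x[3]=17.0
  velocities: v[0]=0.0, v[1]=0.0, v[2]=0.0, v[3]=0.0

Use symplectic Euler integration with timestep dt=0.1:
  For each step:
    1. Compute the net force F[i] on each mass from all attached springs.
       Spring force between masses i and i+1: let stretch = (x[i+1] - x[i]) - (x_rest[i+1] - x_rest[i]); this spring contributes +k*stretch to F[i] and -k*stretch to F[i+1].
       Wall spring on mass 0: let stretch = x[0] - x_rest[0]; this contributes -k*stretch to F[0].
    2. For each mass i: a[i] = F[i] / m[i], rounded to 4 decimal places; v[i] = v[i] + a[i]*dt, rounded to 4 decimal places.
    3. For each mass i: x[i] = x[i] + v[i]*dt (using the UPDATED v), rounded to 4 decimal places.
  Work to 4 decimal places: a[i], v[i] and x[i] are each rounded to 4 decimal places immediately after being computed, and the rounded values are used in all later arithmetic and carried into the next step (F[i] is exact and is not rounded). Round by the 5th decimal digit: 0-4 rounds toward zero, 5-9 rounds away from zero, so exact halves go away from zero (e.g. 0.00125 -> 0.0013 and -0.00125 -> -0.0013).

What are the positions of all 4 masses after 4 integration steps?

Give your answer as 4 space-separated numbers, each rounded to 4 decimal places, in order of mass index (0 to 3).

Answer: 4.9030 8.9985 13.0000 17.0000

Derivation:
Step 0: x=[5.0000 9.0000 13.0000 17.0000] v=[0.0000 0.0000 0.0000 0.0000]
Step 1: x=[4.9900 9.0000 13.0000 17.0000] v=[-0.1000 0.0000 0.0000 0.0000]
Step 2: x=[4.9702 8.9999 13.0000 17.0000] v=[-0.1980 -0.0010 0.0000 0.0000]
Step 3: x=[4.9410 8.9995 13.0000 17.0000] v=[-0.2921 -0.0040 0.0000 0.0000]
Step 4: x=[4.9030 8.9985 13.0000 17.0000] v=[-0.3804 -0.0098 -0.0001 0.0000]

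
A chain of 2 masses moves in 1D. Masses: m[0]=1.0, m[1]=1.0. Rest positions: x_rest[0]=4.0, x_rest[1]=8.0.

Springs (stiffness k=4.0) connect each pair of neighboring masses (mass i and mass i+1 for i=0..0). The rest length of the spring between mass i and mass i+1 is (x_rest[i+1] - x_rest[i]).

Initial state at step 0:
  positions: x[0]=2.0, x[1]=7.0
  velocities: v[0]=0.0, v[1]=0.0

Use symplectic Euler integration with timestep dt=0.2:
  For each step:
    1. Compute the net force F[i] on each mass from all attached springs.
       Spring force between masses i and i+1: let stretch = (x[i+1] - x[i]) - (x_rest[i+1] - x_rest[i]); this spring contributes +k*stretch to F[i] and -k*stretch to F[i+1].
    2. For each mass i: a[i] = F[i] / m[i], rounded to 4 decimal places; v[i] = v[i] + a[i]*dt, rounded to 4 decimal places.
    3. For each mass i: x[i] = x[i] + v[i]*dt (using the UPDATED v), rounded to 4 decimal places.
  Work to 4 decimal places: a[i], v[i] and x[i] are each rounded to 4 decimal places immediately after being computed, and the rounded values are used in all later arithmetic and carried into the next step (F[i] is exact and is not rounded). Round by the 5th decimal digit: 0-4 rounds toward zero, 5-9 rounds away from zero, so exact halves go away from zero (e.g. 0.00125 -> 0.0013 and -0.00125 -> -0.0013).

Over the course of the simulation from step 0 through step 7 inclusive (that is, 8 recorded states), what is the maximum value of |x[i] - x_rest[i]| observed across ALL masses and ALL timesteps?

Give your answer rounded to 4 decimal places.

Step 0: x=[2.0000 7.0000] v=[0.0000 0.0000]
Step 1: x=[2.1600 6.8400] v=[0.8000 -0.8000]
Step 2: x=[2.4288 6.5712] v=[1.3440 -1.3440]
Step 3: x=[2.7204 6.2796] v=[1.4579 -1.4579]
Step 4: x=[2.9415 6.0585] v=[1.1053 -1.1053]
Step 5: x=[3.0213 5.9787] v=[0.3989 -0.3989]
Step 6: x=[2.9343 6.0657] v=[-0.4352 0.4352]
Step 7: x=[2.7083 6.2917] v=[-1.1301 1.1301]
Max displacement = 2.0213

Answer: 2.0213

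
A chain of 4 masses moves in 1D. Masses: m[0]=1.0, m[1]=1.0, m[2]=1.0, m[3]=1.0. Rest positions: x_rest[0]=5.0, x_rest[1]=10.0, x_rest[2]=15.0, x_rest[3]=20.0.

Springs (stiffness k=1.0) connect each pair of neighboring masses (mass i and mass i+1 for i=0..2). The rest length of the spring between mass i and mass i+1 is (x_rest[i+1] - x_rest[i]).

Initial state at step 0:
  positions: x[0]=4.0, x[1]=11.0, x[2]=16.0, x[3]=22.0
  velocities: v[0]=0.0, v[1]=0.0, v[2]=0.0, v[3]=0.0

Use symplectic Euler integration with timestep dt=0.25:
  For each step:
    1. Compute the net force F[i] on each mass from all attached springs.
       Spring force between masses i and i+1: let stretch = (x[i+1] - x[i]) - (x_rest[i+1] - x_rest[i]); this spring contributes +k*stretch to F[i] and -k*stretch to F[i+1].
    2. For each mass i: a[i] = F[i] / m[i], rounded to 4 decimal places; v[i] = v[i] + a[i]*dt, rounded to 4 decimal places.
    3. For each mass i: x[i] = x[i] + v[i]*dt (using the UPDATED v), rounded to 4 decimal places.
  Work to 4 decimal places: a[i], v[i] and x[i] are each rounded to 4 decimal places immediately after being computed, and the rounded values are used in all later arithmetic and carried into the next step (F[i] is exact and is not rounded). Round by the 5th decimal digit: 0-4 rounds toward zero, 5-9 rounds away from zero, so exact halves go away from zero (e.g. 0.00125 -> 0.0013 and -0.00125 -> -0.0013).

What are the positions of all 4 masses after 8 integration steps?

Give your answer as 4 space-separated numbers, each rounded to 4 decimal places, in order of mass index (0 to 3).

Answer: 6.2310 10.1572 15.8385 20.7735

Derivation:
Step 0: x=[4.0000 11.0000 16.0000 22.0000] v=[0.0000 0.0000 0.0000 0.0000]
Step 1: x=[4.1250 10.8750 16.0625 21.9375] v=[0.5000 -0.5000 0.2500 -0.2500]
Step 2: x=[4.3594 10.6524 16.1680 21.8203] v=[0.9375 -0.8906 0.4219 -0.4688]
Step 3: x=[4.6746 10.3812 16.2820 21.6623] v=[1.2608 -1.0850 0.4561 -0.6319]
Step 4: x=[5.0340 10.1221 16.3635 21.4806] v=[1.4375 -1.0365 0.3260 -0.7270]
Step 5: x=[5.3989 9.9351 16.3747 21.2915] v=[1.4595 -0.7482 0.0449 -0.7563]
Step 6: x=[5.7348 9.8670 16.2908 21.1076] v=[1.3436 -0.2724 -0.3358 -0.7355]
Step 7: x=[6.0165 9.9421 16.1064 20.9352] v=[1.1267 0.3005 -0.7376 -0.6897]
Step 8: x=[6.2310 10.1572 15.8385 20.7735] v=[0.8581 0.8602 -1.0715 -0.6469]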